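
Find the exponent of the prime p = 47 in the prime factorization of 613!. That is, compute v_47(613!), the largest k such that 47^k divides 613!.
v_47(613!) = 13

Legendre's formula: v_p(n!) = Σ_{k ≥ 1} ⌊n / p^k⌋. For p = 47, n = 613, the terms are:
  ⌊613/47^1⌋ = ⌊613/47⌋ = 13
(the next term ⌊613/47^2⌋ = 0, terminating the sum). Summing: v_47(613!) = 13 = 13.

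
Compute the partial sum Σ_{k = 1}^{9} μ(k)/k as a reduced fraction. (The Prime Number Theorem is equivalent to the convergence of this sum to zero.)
Σ μ(k)/k = -1/105

Values of μ(k) for 1 ≤ k ≤ 9: μ(1) = 1, μ(2) = -1, μ(3) = -1, μ(5) = -1, μ(6) = 1, μ(7) = -1, with μ = 0 on non-squarefree integers. Summing μ(k)/k for k where μ(k) ≠ 0 gives -1/105 ≈ -0.0095. (PNT ⟺ this sum → 0 as n → ∞.)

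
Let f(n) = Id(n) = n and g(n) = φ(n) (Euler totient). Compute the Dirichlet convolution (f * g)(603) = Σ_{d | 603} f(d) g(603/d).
(Id * φ)(603) = 2793

Divisors of 603: [1, 3, 9, 67, 201, 603]. For each d | 603:
  d = 1: Id(1) · φ(603/1) = 1 · 396 = 396
  d = 3: Id(3) · φ(603/3) = 3 · 132 = 396
  d = 9: Id(9) · φ(603/9) = 9 · 66 = 594
  d = 67: Id(67) · φ(603/67) = 67 · 6 = 402
  d = 201: Id(201) · φ(603/201) = 201 · 2 = 402
  d = 603: Id(603) · φ(603/603) = 603 · 1 = 603
Summing: (Id * φ)(603) = 396 + 396 + 594 + 402 + 402 + 603 = 2793.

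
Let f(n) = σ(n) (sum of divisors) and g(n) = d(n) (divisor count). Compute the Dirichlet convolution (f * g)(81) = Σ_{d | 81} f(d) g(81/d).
(σ * d)(81) = 261

Divisors of 81: [1, 3, 9, 27, 81]. For each d | 81:
  d = 1: σ(1) · d(81/1) = 1 · 5 = 5
  d = 3: σ(3) · d(81/3) = 4 · 4 = 16
  d = 9: σ(9) · d(81/9) = 13 · 3 = 39
  d = 27: σ(27) · d(81/27) = 40 · 2 = 80
  d = 81: σ(81) · d(81/81) = 121 · 1 = 121
Summing: (σ * d)(81) = 5 + 16 + 39 + 80 + 121 = 261.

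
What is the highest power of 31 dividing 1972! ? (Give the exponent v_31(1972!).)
v_31(1972!) = 65

Legendre's formula: v_p(n!) = Σ_{k ≥ 1} ⌊n / p^k⌋. For p = 31, n = 1972, the terms are:
  ⌊1972/31^1⌋ = ⌊1972/31⌋ = 63
  ⌊1972/31^2⌋ = ⌊1972/961⌋ = 2
(the next term ⌊1972/31^3⌋ = 0, terminating the sum). Summing: v_31(1972!) = 63 + 2 = 65.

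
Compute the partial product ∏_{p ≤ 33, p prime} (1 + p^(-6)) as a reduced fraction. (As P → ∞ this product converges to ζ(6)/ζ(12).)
∏ = 27817995139941732182652708678753385001734002671757520/27350499395438163022926501194256392285250955967934357

The primes p ≤ 33 are [2, 3, 5, 7, 11, 13, 17, 19, 23, 29, 31]. For each, (1 + 1/p^6) = (p^6 + 1)/p^6. Multiplying these fractions over p ∈ [2, 3, 5, 7, 11, 13, 17, 19, 23, 29, 31] gives 27817995139941732182652708678753385001734002671757520/27350499395438163022926501194256392285250955967934357. (In the limit P → ∞ this tends to ζ(6)/ζ(12).)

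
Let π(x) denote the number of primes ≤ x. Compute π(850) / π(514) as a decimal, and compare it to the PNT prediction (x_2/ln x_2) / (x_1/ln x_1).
π(850)/π(514) = 146/97 ≈ 1.5052;  PNT prediction ≈ 1.5304.

π(514) = 97 and π(850) = 146, so π(850)/π(514) ≈ 1.5052. The PNT-predicted ratio is (850/ln(850)) / (514/ln(514)) ≈ 1.5304. The two agree to within a few percent, as expected.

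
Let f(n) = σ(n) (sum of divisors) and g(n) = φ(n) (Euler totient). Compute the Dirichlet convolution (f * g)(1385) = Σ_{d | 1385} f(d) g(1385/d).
(σ * φ)(1385) = 5540

Divisors of 1385: [1, 5, 277, 1385]. For each d | 1385:
  d = 1: σ(1) · φ(1385/1) = 1 · 1104 = 1104
  d = 5: σ(5) · φ(1385/5) = 6 · 276 = 1656
  d = 277: σ(277) · φ(1385/277) = 278 · 4 = 1112
  d = 1385: σ(1385) · φ(1385/1385) = 1668 · 1 = 1668
Summing: (σ * φ)(1385) = 1104 + 1656 + 1112 + 1668 = 5540.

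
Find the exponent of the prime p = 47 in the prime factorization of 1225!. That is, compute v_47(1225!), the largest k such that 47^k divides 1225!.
v_47(1225!) = 26

Legendre's formula: v_p(n!) = Σ_{k ≥ 1} ⌊n / p^k⌋. For p = 47, n = 1225, the terms are:
  ⌊1225/47^1⌋ = ⌊1225/47⌋ = 26
(the next term ⌊1225/47^2⌋ = 0, terminating the sum). Summing: v_47(1225!) = 26 = 26.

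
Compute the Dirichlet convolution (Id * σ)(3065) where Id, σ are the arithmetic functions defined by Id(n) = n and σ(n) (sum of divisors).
(Id * σ)(3065) = 13497

Divisors of 3065: [1, 5, 613, 3065]. For each d | 3065:
  d = 1: Id(1) · σ(3065/1) = 1 · 3684 = 3684
  d = 5: Id(5) · σ(3065/5) = 5 · 614 = 3070
  d = 613: Id(613) · σ(3065/613) = 613 · 6 = 3678
  d = 3065: Id(3065) · σ(3065/3065) = 3065 · 1 = 3065
Summing: (Id * σ)(3065) = 3684 + 3070 + 3678 + 3065 = 13497.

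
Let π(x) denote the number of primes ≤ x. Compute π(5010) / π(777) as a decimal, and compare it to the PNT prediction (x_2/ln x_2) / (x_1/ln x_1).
π(5010)/π(777) = 671/137 ≈ 4.8978;  PNT prediction ≈ 5.0373.

π(777) = 137 and π(5010) = 671, so π(5010)/π(777) ≈ 4.8978. The PNT-predicted ratio is (5010/ln(5010)) / (777/ln(777)) ≈ 5.0373. The two agree to within a few percent, as expected.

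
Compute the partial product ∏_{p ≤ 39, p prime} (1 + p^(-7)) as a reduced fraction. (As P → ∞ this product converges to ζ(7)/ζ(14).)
∏ = 228018297549409144061012751313154880100808796638571013381923478410878979964928/226144123234654878853445211850814351110881099376313221108562837934941141853125

The primes p ≤ 39 are [2, 3, 5, 7, 11, 13, 17, 19, 23, 29, 31, 37]. For each, (1 + 1/p^7) = (p^7 + 1)/p^7. Multiplying these fractions over p ∈ [2, 3, 5, 7, 11, 13, 17, 19, 23, 29, 31, 37] gives 228018297549409144061012751313154880100808796638571013381923478410878979964928/226144123234654878853445211850814351110881099376313221108562837934941141853125. (In the limit P → ∞ this tends to ζ(7)/ζ(14).)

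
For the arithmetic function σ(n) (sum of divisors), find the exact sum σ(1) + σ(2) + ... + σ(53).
Σ_{n ≤ 53} σ(n) = 2304

Compute σ(n) for each 1 ≤ n ≤ 53: σ(1) = 1, σ(2) = 3, σ(3) = 4, σ(4) = 7, σ(5) = 6, σ(6) = 12, σ(7) = 8, σ(8) = 15, σ(9) = 13, σ(10) = 18, σ(11) = 12, σ(12) = 28, σ(13) = 14, σ(14) = 24, σ(15) = 24, σ(16) = 31, σ(17) = 18, σ(18) = 39, σ(19) = 20, σ(20) = 42, σ(21) = 32, σ(22) = 36, σ(23) = 24, σ(24) = 60, σ(25) = 31, σ(26) = 42, σ(27) = 40, σ(28) = 56, σ(29) = 30, σ(30) = 72, σ(31) = 32, σ(32) = 63, σ(33) = 48, σ(34) = 54, σ(35) = 48, σ(36) = 91, σ(37) = 38, σ(38) = 60, σ(39) = 56, σ(40) = 90, σ(41) = 42, σ(42) = 96, σ(43) = 44, σ(44) = 84, σ(45) = 78, σ(46) = 72, σ(47) = 48, σ(48) = 124, σ(49) = 57, σ(50) = 93, σ(51) = 72, σ(52) = 98, σ(53) = 54. Summing all 53 values: 2304. (Average order: Σ_{n ≤ x} σ(n) ~ (π²/12) x². For x = 53, (π²/12)·53² ≈ 2310.31.)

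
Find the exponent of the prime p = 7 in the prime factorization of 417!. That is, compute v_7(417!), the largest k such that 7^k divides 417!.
v_7(417!) = 68

Legendre's formula: v_p(n!) = Σ_{k ≥ 1} ⌊n / p^k⌋. For p = 7, n = 417, the terms are:
  ⌊417/7^1⌋ = ⌊417/7⌋ = 59
  ⌊417/7^2⌋ = ⌊417/49⌋ = 8
  ⌊417/7^3⌋ = ⌊417/343⌋ = 1
(the next term ⌊417/7^4⌋ = 0, terminating the sum). Summing: v_7(417!) = 59 + 8 + 1 = 68.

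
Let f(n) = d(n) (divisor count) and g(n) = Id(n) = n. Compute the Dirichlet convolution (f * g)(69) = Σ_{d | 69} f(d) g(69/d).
(d * Id)(69) = 125

Divisors of 69: [1, 3, 23, 69]. For each d | 69:
  d = 1: d(1) · Id(69/1) = 1 · 69 = 69
  d = 3: d(3) · Id(69/3) = 2 · 23 = 46
  d = 23: d(23) · Id(69/23) = 2 · 3 = 6
  d = 69: d(69) · Id(69/69) = 4 · 1 = 4
Summing: (d * Id)(69) = 69 + 46 + 6 + 4 = 125.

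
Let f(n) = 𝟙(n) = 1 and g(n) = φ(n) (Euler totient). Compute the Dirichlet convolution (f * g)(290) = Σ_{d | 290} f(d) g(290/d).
(𝟙 * φ)(290) = 290

Divisors of 290: [1, 2, 5, 10, 29, 58, 145, 290]. For each d | 290:
  d = 1: 𝟙(1) · φ(290/1) = 1 · 112 = 112
  d = 2: 𝟙(2) · φ(290/2) = 1 · 112 = 112
  d = 5: 𝟙(5) · φ(290/5) = 1 · 28 = 28
  d = 10: 𝟙(10) · φ(290/10) = 1 · 28 = 28
  d = 29: 𝟙(29) · φ(290/29) = 1 · 4 = 4
  d = 58: 𝟙(58) · φ(290/58) = 1 · 4 = 4
  d = 145: 𝟙(145) · φ(290/145) = 1 · 1 = 1
  d = 290: 𝟙(290) · φ(290/290) = 1 · 1 = 1
Summing: (𝟙 * φ)(290) = 112 + 112 + 28 + 28 + 4 + 4 + 1 + 1 = 290.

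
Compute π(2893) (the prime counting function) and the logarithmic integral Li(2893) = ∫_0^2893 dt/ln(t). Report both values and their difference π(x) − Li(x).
π(2893) = 418;  Li(2893) ≈ 429.36;  π(x) − Li(x) ≈ -11.36.

Direct count of primes ≤ 2893 gives π(2893) = 418. Numerical evaluation of the logarithmic integral gives Li(2893) ≈ 429.36. The difference π(x) − Li(x) ≈ -11.36 is typically negative for small/moderate x (Li(x) overestimates), though Littlewood's theorem shows this sign changes infinitely often.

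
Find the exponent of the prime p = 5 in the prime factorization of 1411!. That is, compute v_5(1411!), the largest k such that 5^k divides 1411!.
v_5(1411!) = 351

Legendre's formula: v_p(n!) = Σ_{k ≥ 1} ⌊n / p^k⌋. For p = 5, n = 1411, the terms are:
  ⌊1411/5^1⌋ = ⌊1411/5⌋ = 282
  ⌊1411/5^2⌋ = ⌊1411/25⌋ = 56
  ⌊1411/5^3⌋ = ⌊1411/125⌋ = 11
  ⌊1411/5^4⌋ = ⌊1411/625⌋ = 2
(the next term ⌊1411/5^5⌋ = 0, terminating the sum). Summing: v_5(1411!) = 282 + 56 + 11 + 2 = 351.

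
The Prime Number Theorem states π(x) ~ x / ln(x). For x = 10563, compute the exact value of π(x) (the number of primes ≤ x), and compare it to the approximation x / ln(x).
π(10563) = 1289;  x/ln(x) ≈ 1140.08;  relative error ≈ 11.55%.

Directly count primes up to 10563: π(10563) = 1289. The PNT approximation gives 10563/ln(10563) ≈ 10563/9.26511 ≈ 1140.08. Relative error (π(x) − x/ln(x)) / π(x) ≈ 11.55%; the approximation is known to undercount slightly (Li(x) is a better estimate).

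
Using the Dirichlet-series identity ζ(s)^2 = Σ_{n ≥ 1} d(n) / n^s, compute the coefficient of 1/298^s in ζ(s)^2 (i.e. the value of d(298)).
d(298) = 4

ζ(s)^2 = (Σ 1/m^s)(Σ 1/k^s). The coefficient of 1/n^s in the product is the number of ordered pairs (m, k) with mk = n, which equals d(n). For n = 298, divisors are [1, 2, 149, 298], so d(298) = 4.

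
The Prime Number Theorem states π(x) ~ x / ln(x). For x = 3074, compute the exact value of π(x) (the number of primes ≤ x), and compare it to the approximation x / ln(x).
π(3074) = 439;  x/ln(x) ≈ 382.78;  relative error ≈ 12.81%.

Directly count primes up to 3074: π(3074) = 439. The PNT approximation gives 3074/ln(3074) ≈ 3074/8.03073 ≈ 382.78. Relative error (π(x) − x/ln(x)) / π(x) ≈ 12.81%; the approximation is known to undercount slightly (Li(x) is a better estimate).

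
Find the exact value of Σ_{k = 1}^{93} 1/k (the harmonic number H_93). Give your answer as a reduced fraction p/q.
H_93 = 3676622671662732154792749821908124918261/718766754945489455304472257065075294400

Direct summation: H_93 = 1 + 1/2 + ... + 1/93. The least common denominator is lcm(1, ..., 93) = 718766754945489455304472257065075294400; over this denominator the numerator is 718766754945489455304472257065075294400 + 359383377472744727652236128532537647200 + 239588918315163151768157419021691764800 + 179691688736372363826118064266268823600 + 143753350989097891060894451413015058880 + 119794459157581575884078709510845882400 + 102680964992212779329210322437867899200 + 89845844368186181913059032133134411800 + 79862972771721050589385806340563921600 + 71876675494548945530447225706507529440 + 65342432267771768664042932460461390400 + 59897229578790787942039354755422941200 + 55289750380422265792651712081928868800 + 51340482496106389664605161218933949600 + 47917783663032630353631483804338352960 + 44922922184093090956529516066567205900 + 42280397349734673841439544533239723200 + 39931486385860525294692903170281960800 + 37829829207657339752866960898161857600 + 35938337747274472765223612853253764720 + 34226988330737593109736774145955966400 + 32671216133885884332021466230230695200 + 31250728475890845882803141611525012800 + 29948614789395393971019677377711470600 + 28750670197819578212178890282603011776 + 27644875190211132896325856040964434400 + 26620990923907016863128602113521307200 + 25670241248053194832302580609466974800 + 24785060515361705355326629553968113600 + 23958891831516315176815741902169176480 + 23186024353080305009821685711776622400 + 22461461092046545478264758033283602950 + 21780810755923922888014310820153796800 + 21140198674867336920719772266619861600 + 20536192998442555865842064487573579840 + 19965743192930262647346451585140980400 + 19426128512040255548769520461218251200 + 18914914603828669876433480449080928800 + 18429916793474088597550570693976289600 + 17969168873637236382611806426626882360 + 17530896462085108665962737977196958400 + 17113494165368796554868387072977983200 + 16715505928964871053592378071280820800 + 16335608066942942166010733115115347600 + 15972594554344210117877161268112784320 + 15625364237945422941401570805762506400 + 15292909679691265006478133129044155200 + 14974307394697696985509838688855735300 + 14668709284601825618458617491123985600 + 14375335098909789106089445141301505888 + 14093465783244891280479848177746574400 + 13822437595105566448162928020482217200 + 13561636885763951986876835038963684800 + 13310495461953508431564301056760653600 + 13068486453554353732808586492092278080 + 12835120624026597416151290304733487400 + 12609943069219113250955653632720619200 + 12392530257680852677663314776984056800 + 12182487371957448394991055204492801600 + 11979445915758157588407870951084588240 + 11783061556483433693515938640411070400 + 11593012176540152504910842855888311200 + 11408996110245864369912258048651988800 + 11230730546023272739132379016641801475 + 11057950076084453158530342416385773760 + 10890405377961961444007155410076898400 + 10727862014111782914992123239777243200 + 10570099337433668460359886133309930800 + 10416909491963615294267713870508337600 + 10268096499221277932921032243786789920 + 10123475421767457116964397986832046400 + 9982871596465131323673225792570490200 + 9846119930760129524718798041987332800 + 9713064256020127774384760230609125600 + 9583556732606526070726296760867670592 + 9457457301914334938216740224540464400 + 9334633181110252666291847494351627200 + 9214958396737044298775285346988144800 + 9098313353740372851955345026140193600 + 8984584436818618191305903213313441180 + 8873663641302338954376200704507102400 + 8765448231042554332981368988598479200 + 8659840421029993437403280205603316800 + 8556747082684398277434193536488991600 + 8456079469946934768287908906647944640 + 8357752964482435526796189035640410400 + 8261686838453901785108876517989371200 + 8167804033471471083005366557557673800 + 8076030954443701744994070304101969600 + 7986297277172105058938580634056392160 + 7898535768631752256093101725989838400 + 7812682118972711470700785402881253200 + 7728674784360101669940561903925540800 = 3676622671662732154792749821908124918261, so H_93 = 3676622671662732154792749821908124918261/718766754945489455304472257065075294400 (already in lowest terms) ≈ 5.11518. (The PNT-adjacent estimate ln(93) + γ ≈ 5.10982 matches within O(1/n).)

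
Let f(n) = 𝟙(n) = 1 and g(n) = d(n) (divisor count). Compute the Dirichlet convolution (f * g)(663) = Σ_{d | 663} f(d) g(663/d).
(𝟙 * d)(663) = 27

Divisors of 663: [1, 3, 13, 17, 39, 51, 221, 663]. For each d | 663:
  d = 1: 𝟙(1) · d(663/1) = 1 · 8 = 8
  d = 3: 𝟙(3) · d(663/3) = 1 · 4 = 4
  d = 13: 𝟙(13) · d(663/13) = 1 · 4 = 4
  d = 17: 𝟙(17) · d(663/17) = 1 · 4 = 4
  d = 39: 𝟙(39) · d(663/39) = 1 · 2 = 2
  d = 51: 𝟙(51) · d(663/51) = 1 · 2 = 2
  d = 221: 𝟙(221) · d(663/221) = 1 · 2 = 2
  d = 663: 𝟙(663) · d(663/663) = 1 · 1 = 1
Summing: (𝟙 * d)(663) = 8 + 4 + 4 + 4 + 2 + 2 + 2 + 1 = 27.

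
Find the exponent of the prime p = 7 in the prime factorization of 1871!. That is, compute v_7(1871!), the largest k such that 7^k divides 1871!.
v_7(1871!) = 310

Legendre's formula: v_p(n!) = Σ_{k ≥ 1} ⌊n / p^k⌋. For p = 7, n = 1871, the terms are:
  ⌊1871/7^1⌋ = ⌊1871/7⌋ = 267
  ⌊1871/7^2⌋ = ⌊1871/49⌋ = 38
  ⌊1871/7^3⌋ = ⌊1871/343⌋ = 5
(the next term ⌊1871/7^4⌋ = 0, terminating the sum). Summing: v_7(1871!) = 267 + 38 + 5 = 310.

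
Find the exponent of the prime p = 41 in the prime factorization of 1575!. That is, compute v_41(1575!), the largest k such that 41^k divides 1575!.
v_41(1575!) = 38

Legendre's formula: v_p(n!) = Σ_{k ≥ 1} ⌊n / p^k⌋. For p = 41, n = 1575, the terms are:
  ⌊1575/41^1⌋ = ⌊1575/41⌋ = 38
(the next term ⌊1575/41^2⌋ = 0, terminating the sum). Summing: v_41(1575!) = 38 = 38.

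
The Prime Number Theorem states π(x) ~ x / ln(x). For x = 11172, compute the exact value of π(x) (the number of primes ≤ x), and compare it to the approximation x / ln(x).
π(11172) = 1353;  x/ln(x) ≈ 1198.56;  relative error ≈ 11.41%.

Directly count primes up to 11172: π(11172) = 1353. The PNT approximation gives 11172/ln(11172) ≈ 11172/9.32117 ≈ 1198.56. Relative error (π(x) − x/ln(x)) / π(x) ≈ 11.41%; the approximation is known to undercount slightly (Li(x) is a better estimate).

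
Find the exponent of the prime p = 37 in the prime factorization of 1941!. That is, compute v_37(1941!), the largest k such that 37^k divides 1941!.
v_37(1941!) = 53

Legendre's formula: v_p(n!) = Σ_{k ≥ 1} ⌊n / p^k⌋. For p = 37, n = 1941, the terms are:
  ⌊1941/37^1⌋ = ⌊1941/37⌋ = 52
  ⌊1941/37^2⌋ = ⌊1941/1369⌋ = 1
(the next term ⌊1941/37^3⌋ = 0, terminating the sum). Summing: v_37(1941!) = 52 + 1 = 53.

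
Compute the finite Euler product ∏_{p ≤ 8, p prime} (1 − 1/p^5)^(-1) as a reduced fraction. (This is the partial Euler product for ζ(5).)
∏ = 8508543750/8205616331

The primes p ≤ 8 are [2, 3, 5, 7]. For each prime, (1 − 1/p^5)^(-1) = p^5 / (p^5 − 1). The product is (1 − 1/2^5)^(-1), (1 − 1/3^5)^(-1), (1 − 1/5^5)^(-1), (1 − 1/7^5)^(-1) = ∏ p^5 / (p^5 − 1) = 8508543750/8205616331.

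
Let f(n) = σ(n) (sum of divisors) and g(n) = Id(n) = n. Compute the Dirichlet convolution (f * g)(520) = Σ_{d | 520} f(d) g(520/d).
(σ * Id)(520) = 14553

Divisors of 520: [1, 2, 4, 5, 8, 10, 13, 20, 26, 40, 52, 65, 104, 130, 260, 520]. For each d | 520:
  d = 1: σ(1) · Id(520/1) = 1 · 520 = 520
  d = 2: σ(2) · Id(520/2) = 3 · 260 = 780
  d = 4: σ(4) · Id(520/4) = 7 · 130 = 910
  d = 5: σ(5) · Id(520/5) = 6 · 104 = 624
  d = 8: σ(8) · Id(520/8) = 15 · 65 = 975
  d = 10: σ(10) · Id(520/10) = 18 · 52 = 936
  d = 13: σ(13) · Id(520/13) = 14 · 40 = 560
  d = 20: σ(20) · Id(520/20) = 42 · 26 = 1092
  d = 26: σ(26) · Id(520/26) = 42 · 20 = 840
  d = 40: σ(40) · Id(520/40) = 90 · 13 = 1170
  d = 52: σ(52) · Id(520/52) = 98 · 10 = 980
  d = 65: σ(65) · Id(520/65) = 84 · 8 = 672
  d = 104: σ(104) · Id(520/104) = 210 · 5 = 1050
  d = 130: σ(130) · Id(520/130) = 252 · 4 = 1008
  d = 260: σ(260) · Id(520/260) = 588 · 2 = 1176
  d = 520: σ(520) · Id(520/520) = 1260 · 1 = 1260
Summing: (σ * Id)(520) = 520 + 780 + 910 + 624 + 975 + 936 + 560 + 1092 + 840 + 1170 + 980 + 672 + 1050 + 1008 + 1176 + 1260 = 14553.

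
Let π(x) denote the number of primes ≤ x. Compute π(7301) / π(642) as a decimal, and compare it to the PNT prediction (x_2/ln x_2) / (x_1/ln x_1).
π(7301)/π(642) = 930/116 ≈ 8.0172;  PNT prediction ≈ 8.2643.

π(642) = 116 and π(7301) = 930, so π(7301)/π(642) ≈ 8.0172. The PNT-predicted ratio is (7301/ln(7301)) / (642/ln(642)) ≈ 8.2643. The two agree to within a few percent, as expected.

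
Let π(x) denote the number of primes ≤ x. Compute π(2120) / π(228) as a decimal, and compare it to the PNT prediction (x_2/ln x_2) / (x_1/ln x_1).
π(2120)/π(228) = 319/49 ≈ 6.5102;  PNT prediction ≈ 6.5912.

π(228) = 49 and π(2120) = 319, so π(2120)/π(228) ≈ 6.5102. The PNT-predicted ratio is (2120/ln(2120)) / (228/ln(228)) ≈ 6.5912. The two agree to within a few percent, as expected.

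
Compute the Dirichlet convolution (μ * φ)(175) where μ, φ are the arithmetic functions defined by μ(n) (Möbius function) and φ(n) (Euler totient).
(μ * φ)(175) = 80

Divisors of 175: [1, 5, 7, 25, 35, 175]. For each d | 175:
  d = 1: μ(1) · φ(175/1) = 1 · 120 = 120
  d = 5: μ(5) · φ(175/5) = -1 · 24 = -24
  d = 7: μ(7) · φ(175/7) = -1 · 20 = -20
  d = 25: μ(25) · φ(175/25) = 0 · 6 = 0
  d = 35: μ(35) · φ(175/35) = 1 · 4 = 4
  d = 175: μ(175) · φ(175/175) = 0 · 1 = 0
Summing: (μ * φ)(175) = 120 + -24 + -20 + 0 + 4 + 0 = 80.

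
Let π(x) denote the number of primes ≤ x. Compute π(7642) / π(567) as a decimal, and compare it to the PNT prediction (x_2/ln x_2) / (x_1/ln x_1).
π(7642)/π(567) = 969/103 ≈ 9.4078;  PNT prediction ≈ 9.5572.

π(567) = 103 and π(7642) = 969, so π(7642)/π(567) ≈ 9.4078. The PNT-predicted ratio is (7642/ln(7642)) / (567/ln(567)) ≈ 9.5572. The two agree to within a few percent, as expected.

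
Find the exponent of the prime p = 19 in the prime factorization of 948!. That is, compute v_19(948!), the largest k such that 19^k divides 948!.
v_19(948!) = 51

Legendre's formula: v_p(n!) = Σ_{k ≥ 1} ⌊n / p^k⌋. For p = 19, n = 948, the terms are:
  ⌊948/19^1⌋ = ⌊948/19⌋ = 49
  ⌊948/19^2⌋ = ⌊948/361⌋ = 2
(the next term ⌊948/19^3⌋ = 0, terminating the sum). Summing: v_19(948!) = 49 + 2 = 51.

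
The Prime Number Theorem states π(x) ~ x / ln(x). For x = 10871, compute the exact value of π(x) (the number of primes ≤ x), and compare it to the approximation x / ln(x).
π(10871) = 1322;  x/ln(x) ≈ 1169.70;  relative error ≈ 11.52%.

Directly count primes up to 10871: π(10871) = 1322. The PNT approximation gives 10871/ln(10871) ≈ 10871/9.29385 ≈ 1169.70. Relative error (π(x) − x/ln(x)) / π(x) ≈ 11.52%; the approximation is known to undercount slightly (Li(x) is a better estimate).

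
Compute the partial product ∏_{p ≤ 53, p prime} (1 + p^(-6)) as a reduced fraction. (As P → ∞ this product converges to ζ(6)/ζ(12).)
∏ = 360549358903447598496102606972302575686854635195266223026920975630213276302501208168000000/354490140797970318435085924328566932610522860437094896232244152761372626351680260596056897

The primes p ≤ 53 are [2, 3, 5, 7, 11, 13, 17, 19, 23, 29, 31, 37, 41, 43, 47, 53]. For each, (1 + 1/p^6) = (p^6 + 1)/p^6. Multiplying these fractions over p ∈ [2, 3, 5, 7, 11, 13, 17, 19, 23, 29, 31, 37, 41, 43, 47, 53] gives 360549358903447598496102606972302575686854635195266223026920975630213276302501208168000000/354490140797970318435085924328566932610522860437094896232244152761372626351680260596056897. (In the limit P → ∞ this tends to ζ(6)/ζ(12).)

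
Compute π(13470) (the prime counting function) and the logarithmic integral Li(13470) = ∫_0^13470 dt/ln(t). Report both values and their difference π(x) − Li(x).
π(13470) = 1597;  Li(13470) ≈ 1616.63;  π(x) − Li(x) ≈ -19.63.

Direct count of primes ≤ 13470 gives π(13470) = 1597. Numerical evaluation of the logarithmic integral gives Li(13470) ≈ 1616.63. The difference π(x) − Li(x) ≈ -19.63 is typically negative for small/moderate x (Li(x) overestimates), though Littlewood's theorem shows this sign changes infinitely often.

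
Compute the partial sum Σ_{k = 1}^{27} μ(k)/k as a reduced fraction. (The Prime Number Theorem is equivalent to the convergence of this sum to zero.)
Σ μ(k)/k = 4165258/111546435

Values of μ(k) for 1 ≤ k ≤ 27: μ(1) = 1, μ(2) = -1, μ(3) = -1, μ(5) = -1, μ(6) = 1, μ(7) = -1, μ(10) = 1, μ(11) = -1, μ(13) = -1, μ(14) = 1, μ(15) = 1, μ(17) = -1, μ(19) = -1, μ(21) = 1, μ(22) = 1, μ(23) = -1, μ(26) = 1, with μ = 0 on non-squarefree integers. Summing μ(k)/k for k where μ(k) ≠ 0 gives 4165258/111546435 ≈ 0.0373. (PNT ⟺ this sum → 0 as n → ∞.)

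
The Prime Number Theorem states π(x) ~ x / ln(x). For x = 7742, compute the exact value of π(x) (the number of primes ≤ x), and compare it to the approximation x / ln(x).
π(7742) = 982;  x/ln(x) ≈ 864.60;  relative error ≈ 11.96%.

Directly count primes up to 7742: π(7742) = 982. The PNT approximation gives 7742/ln(7742) ≈ 7742/8.95442 ≈ 864.60. Relative error (π(x) − x/ln(x)) / π(x) ≈ 11.96%; the approximation is known to undercount slightly (Li(x) is a better estimate).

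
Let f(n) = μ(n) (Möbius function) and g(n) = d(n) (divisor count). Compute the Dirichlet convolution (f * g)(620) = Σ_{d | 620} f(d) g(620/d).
(μ * d)(620) = 1

Divisors of 620: [1, 2, 4, 5, 10, 20, 31, 62, 124, 155, 310, 620]. For each d | 620:
  d = 1: μ(1) · d(620/1) = 1 · 12 = 12
  d = 2: μ(2) · d(620/2) = -1 · 8 = -8
  d = 4: μ(4) · d(620/4) = 0 · 4 = 0
  d = 5: μ(5) · d(620/5) = -1 · 6 = -6
  d = 10: μ(10) · d(620/10) = 1 · 4 = 4
  d = 20: μ(20) · d(620/20) = 0 · 2 = 0
  d = 31: μ(31) · d(620/31) = -1 · 6 = -6
  d = 62: μ(62) · d(620/62) = 1 · 4 = 4
  d = 124: μ(124) · d(620/124) = 0 · 2 = 0
  d = 155: μ(155) · d(620/155) = 1 · 3 = 3
  d = 310: μ(310) · d(620/310) = -1 · 2 = -2
  d = 620: μ(620) · d(620/620) = 0 · 1 = 0
Summing: (μ * d)(620) = 12 + -8 + 0 + -6 + 4 + 0 + -6 + 4 + 0 + 3 + -2 + 0 = 1.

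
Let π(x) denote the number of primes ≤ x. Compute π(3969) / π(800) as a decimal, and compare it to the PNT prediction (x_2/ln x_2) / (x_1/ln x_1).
π(3969)/π(800) = 549/139 ≈ 3.9496;  PNT prediction ≈ 4.0023.

π(800) = 139 and π(3969) = 549, so π(3969)/π(800) ≈ 3.9496. The PNT-predicted ratio is (3969/ln(3969)) / (800/ln(800)) ≈ 4.0023. The two agree to within a few percent, as expected.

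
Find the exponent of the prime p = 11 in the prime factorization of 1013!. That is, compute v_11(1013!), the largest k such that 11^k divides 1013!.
v_11(1013!) = 100

Legendre's formula: v_p(n!) = Σ_{k ≥ 1} ⌊n / p^k⌋. For p = 11, n = 1013, the terms are:
  ⌊1013/11^1⌋ = ⌊1013/11⌋ = 92
  ⌊1013/11^2⌋ = ⌊1013/121⌋ = 8
(the next term ⌊1013/11^3⌋ = 0, terminating the sum). Summing: v_11(1013!) = 92 + 8 = 100.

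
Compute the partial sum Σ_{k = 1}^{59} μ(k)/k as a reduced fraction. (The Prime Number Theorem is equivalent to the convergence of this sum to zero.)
Σ μ(k)/k = 15620172904808488514/961380175077106319535

Values of μ(k) for 1 ≤ k ≤ 59: μ(1) = 1, μ(2) = -1, μ(3) = -1, μ(5) = -1, μ(6) = 1, μ(7) = -1, μ(10) = 1, μ(11) = -1, μ(13) = -1, μ(14) = 1, μ(15) = 1, μ(17) = -1, μ(19) = -1, μ(21) = 1, μ(22) = 1, μ(23) = -1, μ(26) = 1, μ(29) = -1, μ(30) = -1, μ(31) = -1, μ(33) = 1, μ(34) = 1, μ(35) = 1, μ(37) = -1, μ(38) = 1, μ(39) = 1, μ(41) = -1, μ(42) = -1, μ(43) = -1, μ(46) = 1, μ(47) = -1, μ(51) = 1, μ(53) = -1, μ(55) = 1, μ(57) = 1, μ(58) = 1, μ(59) = -1, with μ = 0 on non-squarefree integers. Summing μ(k)/k for k where μ(k) ≠ 0 gives 15620172904808488514/961380175077106319535 ≈ 0.0162. (PNT ⟺ this sum → 0 as n → ∞.)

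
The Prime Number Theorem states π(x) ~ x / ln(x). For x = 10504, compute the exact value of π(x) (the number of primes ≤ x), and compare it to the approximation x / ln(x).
π(10504) = 1285;  x/ln(x) ≈ 1134.40;  relative error ≈ 11.72%.

Directly count primes up to 10504: π(10504) = 1285. The PNT approximation gives 10504/ln(10504) ≈ 10504/9.25951 ≈ 1134.40. Relative error (π(x) − x/ln(x)) / π(x) ≈ 11.72%; the approximation is known to undercount slightly (Li(x) is a better estimate).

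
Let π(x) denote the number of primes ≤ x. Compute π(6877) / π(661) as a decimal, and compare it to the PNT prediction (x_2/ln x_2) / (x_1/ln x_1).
π(6877)/π(661) = 885/121 ≈ 7.3140;  PNT prediction ≈ 7.6461.

π(661) = 121 and π(6877) = 885, so π(6877)/π(661) ≈ 7.3140. The PNT-predicted ratio is (6877/ln(6877)) / (661/ln(661)) ≈ 7.6461. The two agree to within a few percent, as expected.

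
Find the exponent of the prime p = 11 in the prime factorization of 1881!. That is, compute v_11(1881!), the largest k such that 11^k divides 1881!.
v_11(1881!) = 187

Legendre's formula: v_p(n!) = Σ_{k ≥ 1} ⌊n / p^k⌋. For p = 11, n = 1881, the terms are:
  ⌊1881/11^1⌋ = ⌊1881/11⌋ = 171
  ⌊1881/11^2⌋ = ⌊1881/121⌋ = 15
  ⌊1881/11^3⌋ = ⌊1881/1331⌋ = 1
(the next term ⌊1881/11^4⌋ = 0, terminating the sum). Summing: v_11(1881!) = 171 + 15 + 1 = 187.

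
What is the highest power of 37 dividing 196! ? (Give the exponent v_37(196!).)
v_37(196!) = 5

Legendre's formula: v_p(n!) = Σ_{k ≥ 1} ⌊n / p^k⌋. For p = 37, n = 196, the terms are:
  ⌊196/37^1⌋ = ⌊196/37⌋ = 5
(the next term ⌊196/37^2⌋ = 0, terminating the sum). Summing: v_37(196!) = 5 = 5.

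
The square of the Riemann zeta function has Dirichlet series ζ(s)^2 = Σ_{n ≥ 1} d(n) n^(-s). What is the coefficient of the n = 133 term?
d(133) = 4

ζ(s)^2 = (Σ 1/m^s)(Σ 1/k^s). The coefficient of 1/n^s in the product is the number of ordered pairs (m, k) with mk = n, which equals d(n). For n = 133, divisors are [1, 7, 19, 133], so d(133) = 4.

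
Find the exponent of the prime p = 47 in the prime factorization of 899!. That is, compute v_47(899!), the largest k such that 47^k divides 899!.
v_47(899!) = 19

Legendre's formula: v_p(n!) = Σ_{k ≥ 1} ⌊n / p^k⌋. For p = 47, n = 899, the terms are:
  ⌊899/47^1⌋ = ⌊899/47⌋ = 19
(the next term ⌊899/47^2⌋ = 0, terminating the sum). Summing: v_47(899!) = 19 = 19.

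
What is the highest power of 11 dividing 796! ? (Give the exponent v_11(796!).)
v_11(796!) = 78

Legendre's formula: v_p(n!) = Σ_{k ≥ 1} ⌊n / p^k⌋. For p = 11, n = 796, the terms are:
  ⌊796/11^1⌋ = ⌊796/11⌋ = 72
  ⌊796/11^2⌋ = ⌊796/121⌋ = 6
(the next term ⌊796/11^3⌋ = 0, terminating the sum). Summing: v_11(796!) = 72 + 6 = 78.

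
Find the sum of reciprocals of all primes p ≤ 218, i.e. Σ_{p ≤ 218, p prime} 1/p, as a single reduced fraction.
Σ 1/p = 3215488142498485484492183158345029261034221047849345857469577412562094716564064084247/1645783550795210387735581011435590727981167322669649249414629852197255934130751870910

π(218) = 47, so the primes ≤ 218 are [2, 3, 5, 7, 11, 13, 17, 19, 23, 29, 31, 37, 41, 43, 47, 53, 59, 61, 67, 71, 73, 79, 83, 89, 97, 101, 103, 107, 109, 113, 127, 131, 137, 139, 149, 151, 157, 163, 167, 173, 179, 181, 191, 193, 197, 199, 211]. Summing 1/p over these primes: 3215488142498485484492183158345029261034221047849345857469577412562094716564064084247/1645783550795210387735581011435590727981167322669649249414629852197255934130751870910 ≈ 1.9538. Mertens estimate ln ln(218) + 0.2615 ≈ 1.9450.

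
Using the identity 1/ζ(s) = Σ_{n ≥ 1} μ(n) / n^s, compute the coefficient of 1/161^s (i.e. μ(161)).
μ(161) = 1

Factor n = 161 = 7 · 23. μ(n) = 0 if any exponent ≥ 2 (not squarefree); otherwise μ(n) = (−1)^{ω(n)} where ω(n) is the number of distinct prime factors. Applying: μ(161) = 1.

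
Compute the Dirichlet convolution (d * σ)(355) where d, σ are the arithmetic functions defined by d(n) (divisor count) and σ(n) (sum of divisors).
(d * σ)(355) = 592

Divisors of 355: [1, 5, 71, 355]. For each d | 355:
  d = 1: d(1) · σ(355/1) = 1 · 432 = 432
  d = 5: d(5) · σ(355/5) = 2 · 72 = 144
  d = 71: d(71) · σ(355/71) = 2 · 6 = 12
  d = 355: d(355) · σ(355/355) = 4 · 1 = 4
Summing: (d * σ)(355) = 432 + 144 + 12 + 4 = 592.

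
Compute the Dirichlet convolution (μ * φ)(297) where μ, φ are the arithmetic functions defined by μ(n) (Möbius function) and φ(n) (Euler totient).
(μ * φ)(297) = 108

Divisors of 297: [1, 3, 9, 11, 27, 33, 99, 297]. For each d | 297:
  d = 1: μ(1) · φ(297/1) = 1 · 180 = 180
  d = 3: μ(3) · φ(297/3) = -1 · 60 = -60
  d = 9: μ(9) · φ(297/9) = 0 · 20 = 0
  d = 11: μ(11) · φ(297/11) = -1 · 18 = -18
  d = 27: μ(27) · φ(297/27) = 0 · 10 = 0
  d = 33: μ(33) · φ(297/33) = 1 · 6 = 6
  d = 99: μ(99) · φ(297/99) = 0 · 2 = 0
  d = 297: μ(297) · φ(297/297) = 0 · 1 = 0
Summing: (μ * φ)(297) = 180 + -60 + 0 + -18 + 0 + 6 + 0 + 0 = 108.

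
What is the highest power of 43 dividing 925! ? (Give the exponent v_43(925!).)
v_43(925!) = 21

Legendre's formula: v_p(n!) = Σ_{k ≥ 1} ⌊n / p^k⌋. For p = 43, n = 925, the terms are:
  ⌊925/43^1⌋ = ⌊925/43⌋ = 21
(the next term ⌊925/43^2⌋ = 0, terminating the sum). Summing: v_43(925!) = 21 = 21.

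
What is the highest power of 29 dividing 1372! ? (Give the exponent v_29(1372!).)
v_29(1372!) = 48

Legendre's formula: v_p(n!) = Σ_{k ≥ 1} ⌊n / p^k⌋. For p = 29, n = 1372, the terms are:
  ⌊1372/29^1⌋ = ⌊1372/29⌋ = 47
  ⌊1372/29^2⌋ = ⌊1372/841⌋ = 1
(the next term ⌊1372/29^3⌋ = 0, terminating the sum). Summing: v_29(1372!) = 47 + 1 = 48.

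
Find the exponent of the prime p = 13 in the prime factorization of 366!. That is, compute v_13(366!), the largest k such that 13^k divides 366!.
v_13(366!) = 30

Legendre's formula: v_p(n!) = Σ_{k ≥ 1} ⌊n / p^k⌋. For p = 13, n = 366, the terms are:
  ⌊366/13^1⌋ = ⌊366/13⌋ = 28
  ⌊366/13^2⌋ = ⌊366/169⌋ = 2
(the next term ⌊366/13^3⌋ = 0, terminating the sum). Summing: v_13(366!) = 28 + 2 = 30.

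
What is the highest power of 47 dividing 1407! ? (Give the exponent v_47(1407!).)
v_47(1407!) = 29

Legendre's formula: v_p(n!) = Σ_{k ≥ 1} ⌊n / p^k⌋. For p = 47, n = 1407, the terms are:
  ⌊1407/47^1⌋ = ⌊1407/47⌋ = 29
(the next term ⌊1407/47^2⌋ = 0, terminating the sum). Summing: v_47(1407!) = 29 = 29.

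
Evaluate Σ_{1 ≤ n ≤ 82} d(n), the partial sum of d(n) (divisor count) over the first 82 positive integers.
Σ_{n ≤ 82} d(n) = 377

Compute d(n) for each 1 ≤ n ≤ 82: d(1) = 1, d(2) = 2, d(3) = 2, d(4) = 3, d(5) = 2, d(6) = 4, d(7) = 2, d(8) = 4, d(9) = 3, d(10) = 4, d(11) = 2, d(12) = 6, d(13) = 2, d(14) = 4, d(15) = 4, d(16) = 5, d(17) = 2, d(18) = 6, d(19) = 2, d(20) = 6, d(21) = 4, d(22) = 4, d(23) = 2, d(24) = 8, d(25) = 3, d(26) = 4, d(27) = 4, d(28) = 6, d(29) = 2, d(30) = 8, d(31) = 2, d(32) = 6, d(33) = 4, d(34) = 4, d(35) = 4, d(36) = 9, d(37) = 2, d(38) = 4, d(39) = 4, d(40) = 8, d(41) = 2, d(42) = 8, d(43) = 2, d(44) = 6, d(45) = 6, d(46) = 4, d(47) = 2, d(48) = 10, d(49) = 3, d(50) = 6, d(51) = 4, d(52) = 6, d(53) = 2, d(54) = 8, d(55) = 4, d(56) = 8, d(57) = 4, d(58) = 4, d(59) = 2, d(60) = 12, d(61) = 2, d(62) = 4, d(63) = 6, d(64) = 7, d(65) = 4, d(66) = 8, d(67) = 2, d(68) = 6, d(69) = 4, d(70) = 8, d(71) = 2, d(72) = 12, d(73) = 2, d(74) = 4, d(75) = 6, d(76) = 6, d(77) = 4, d(78) = 8, d(79) = 2, d(80) = 10, d(81) = 5, d(82) = 4. Summing all 82 values: 377. (Dirichlet's divisor formula: Σ_{n ≤ x} d(n) = x ln(x) + (2γ − 1) x + O(√x). For x = 82, the asymptotic estimate is ≈ 374.01.)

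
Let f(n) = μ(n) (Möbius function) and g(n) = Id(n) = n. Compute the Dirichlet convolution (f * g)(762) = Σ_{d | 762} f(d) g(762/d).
(μ * Id)(762) = 252

Divisors of 762: [1, 2, 3, 6, 127, 254, 381, 762]. For each d | 762:
  d = 1: μ(1) · Id(762/1) = 1 · 762 = 762
  d = 2: μ(2) · Id(762/2) = -1 · 381 = -381
  d = 3: μ(3) · Id(762/3) = -1 · 254 = -254
  d = 6: μ(6) · Id(762/6) = 1 · 127 = 127
  d = 127: μ(127) · Id(762/127) = -1 · 6 = -6
  d = 254: μ(254) · Id(762/254) = 1 · 3 = 3
  d = 381: μ(381) · Id(762/381) = 1 · 2 = 2
  d = 762: μ(762) · Id(762/762) = -1 · 1 = -1
Summing: (μ * Id)(762) = 762 + -381 + -254 + 127 + -6 + 3 + 2 + -1 = 252.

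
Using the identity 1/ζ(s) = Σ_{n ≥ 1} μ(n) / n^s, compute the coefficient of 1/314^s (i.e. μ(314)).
μ(314) = 1

Factor n = 314 = 2 · 157. μ(n) = 0 if any exponent ≥ 2 (not squarefree); otherwise μ(n) = (−1)^{ω(n)} where ω(n) is the number of distinct prime factors. Applying: μ(314) = 1.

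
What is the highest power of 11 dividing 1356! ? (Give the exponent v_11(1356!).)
v_11(1356!) = 135

Legendre's formula: v_p(n!) = Σ_{k ≥ 1} ⌊n / p^k⌋. For p = 11, n = 1356, the terms are:
  ⌊1356/11^1⌋ = ⌊1356/11⌋ = 123
  ⌊1356/11^2⌋ = ⌊1356/121⌋ = 11
  ⌊1356/11^3⌋ = ⌊1356/1331⌋ = 1
(the next term ⌊1356/11^4⌋ = 0, terminating the sum). Summing: v_11(1356!) = 123 + 11 + 1 = 135.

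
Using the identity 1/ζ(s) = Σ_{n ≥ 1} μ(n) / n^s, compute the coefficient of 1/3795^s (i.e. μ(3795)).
μ(3795) = 1

Factor n = 3795 = 3 · 5 · 11 · 23. μ(n) = 0 if any exponent ≥ 2 (not squarefree); otherwise μ(n) = (−1)^{ω(n)} where ω(n) is the number of distinct prime factors. Applying: μ(3795) = 1.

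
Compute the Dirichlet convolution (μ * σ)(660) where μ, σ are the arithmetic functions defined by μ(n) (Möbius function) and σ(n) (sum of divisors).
(μ * σ)(660) = 660

Divisors of 660: [1, 2, 3, 4, 5, 6, 10, 11, 12, 15, 20, 22, 30, 33, 44, 55, 60, 66, 110, 132, 165, 220, 330, 660]. For each d | 660:
  d = 1: μ(1) · σ(660/1) = 1 · 2016 = 2016
  d = 2: μ(2) · σ(660/2) = -1 · 864 = -864
  d = 3: μ(3) · σ(660/3) = -1 · 504 = -504
  d = 4: μ(4) · σ(660/4) = 0 · 288 = 0
  d = 5: μ(5) · σ(660/5) = -1 · 336 = -336
  d = 6: μ(6) · σ(660/6) = 1 · 216 = 216
  d = 10: μ(10) · σ(660/10) = 1 · 144 = 144
  d = 11: μ(11) · σ(660/11) = -1 · 168 = -168
  d = 12: μ(12) · σ(660/12) = 0 · 72 = 0
  d = 15: μ(15) · σ(660/15) = 1 · 84 = 84
  d = 20: μ(20) · σ(660/20) = 0 · 48 = 0
  d = 22: μ(22) · σ(660/22) = 1 · 72 = 72
  d = 30: μ(30) · σ(660/30) = -1 · 36 = -36
  d = 33: μ(33) · σ(660/33) = 1 · 42 = 42
  d = 44: μ(44) · σ(660/44) = 0 · 24 = 0
  d = 55: μ(55) · σ(660/55) = 1 · 28 = 28
  d = 60: μ(60) · σ(660/60) = 0 · 12 = 0
  d = 66: μ(66) · σ(660/66) = -1 · 18 = -18
  d = 110: μ(110) · σ(660/110) = -1 · 12 = -12
  d = 132: μ(132) · σ(660/132) = 0 · 6 = 0
  d = 165: μ(165) · σ(660/165) = -1 · 7 = -7
  d = 220: μ(220) · σ(660/220) = 0 · 4 = 0
  d = 330: μ(330) · σ(660/330) = 1 · 3 = 3
  d = 660: μ(660) · σ(660/660) = 0 · 1 = 0
Summing: (μ * σ)(660) = 2016 + -864 + -504 + 0 + -336 + 216 + 144 + -168 + 0 + 84 + 0 + 72 + -36 + 42 + 0 + 28 + 0 + -18 + -12 + 0 + -7 + 0 + 3 + 0 = 660.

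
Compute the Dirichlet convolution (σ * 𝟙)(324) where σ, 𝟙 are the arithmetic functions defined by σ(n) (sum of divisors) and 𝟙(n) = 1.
(σ * 𝟙)(324) = 1969

Divisors of 324: [1, 2, 3, 4, 6, 9, 12, 18, 27, 36, 54, 81, 108, 162, 324]. For each d | 324:
  d = 1: σ(1) · 𝟙(324/1) = 1 · 1 = 1
  d = 2: σ(2) · 𝟙(324/2) = 3 · 1 = 3
  d = 3: σ(3) · 𝟙(324/3) = 4 · 1 = 4
  d = 4: σ(4) · 𝟙(324/4) = 7 · 1 = 7
  d = 6: σ(6) · 𝟙(324/6) = 12 · 1 = 12
  d = 9: σ(9) · 𝟙(324/9) = 13 · 1 = 13
  d = 12: σ(12) · 𝟙(324/12) = 28 · 1 = 28
  d = 18: σ(18) · 𝟙(324/18) = 39 · 1 = 39
  d = 27: σ(27) · 𝟙(324/27) = 40 · 1 = 40
  d = 36: σ(36) · 𝟙(324/36) = 91 · 1 = 91
  d = 54: σ(54) · 𝟙(324/54) = 120 · 1 = 120
  d = 81: σ(81) · 𝟙(324/81) = 121 · 1 = 121
  d = 108: σ(108) · 𝟙(324/108) = 280 · 1 = 280
  d = 162: σ(162) · 𝟙(324/162) = 363 · 1 = 363
  d = 324: σ(324) · 𝟙(324/324) = 847 · 1 = 847
Summing: (σ * 𝟙)(324) = 1 + 3 + 4 + 7 + 12 + 13 + 28 + 39 + 40 + 91 + 120 + 121 + 280 + 363 + 847 = 1969.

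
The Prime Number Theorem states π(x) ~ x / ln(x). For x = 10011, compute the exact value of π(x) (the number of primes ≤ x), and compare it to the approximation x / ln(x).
π(10011) = 1231;  x/ln(x) ≈ 1086.80;  relative error ≈ 11.71%.

Directly count primes up to 10011: π(10011) = 1231. The PNT approximation gives 10011/ln(10011) ≈ 10011/9.21144 ≈ 1086.80. Relative error (π(x) − x/ln(x)) / π(x) ≈ 11.71%; the approximation is known to undercount slightly (Li(x) is a better estimate).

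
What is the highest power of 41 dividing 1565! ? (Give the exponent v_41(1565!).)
v_41(1565!) = 38

Legendre's formula: v_p(n!) = Σ_{k ≥ 1} ⌊n / p^k⌋. For p = 41, n = 1565, the terms are:
  ⌊1565/41^1⌋ = ⌊1565/41⌋ = 38
(the next term ⌊1565/41^2⌋ = 0, terminating the sum). Summing: v_41(1565!) = 38 = 38.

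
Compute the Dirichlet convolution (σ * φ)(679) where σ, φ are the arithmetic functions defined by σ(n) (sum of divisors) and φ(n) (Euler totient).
(σ * φ)(679) = 2716

Divisors of 679: [1, 7, 97, 679]. For each d | 679:
  d = 1: σ(1) · φ(679/1) = 1 · 576 = 576
  d = 7: σ(7) · φ(679/7) = 8 · 96 = 768
  d = 97: σ(97) · φ(679/97) = 98 · 6 = 588
  d = 679: σ(679) · φ(679/679) = 784 · 1 = 784
Summing: (σ * φ)(679) = 576 + 768 + 588 + 784 = 2716.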